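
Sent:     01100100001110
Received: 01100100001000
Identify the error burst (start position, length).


XOR: 00000000000110

Burst at position 11, length 2


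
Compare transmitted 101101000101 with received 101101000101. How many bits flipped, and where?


XOR: 000000000000

0 errors (received matches sent)


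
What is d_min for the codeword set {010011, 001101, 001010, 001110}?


Comparing all pairs, minimum distance: 1
Can detect 0 errors, correct 0 errors

1


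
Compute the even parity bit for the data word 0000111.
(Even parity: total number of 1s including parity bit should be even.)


Number of 1s in data: 3
Parity bit: 1

1


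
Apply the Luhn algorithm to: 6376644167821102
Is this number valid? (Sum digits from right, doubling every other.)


Luhn sum = 57
57 mod 10 = 7

Invalid (Luhn sum mod 10 = 7)


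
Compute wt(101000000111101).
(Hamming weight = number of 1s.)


Counting 1s in 101000000111101

7


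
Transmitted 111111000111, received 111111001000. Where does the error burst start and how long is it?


XOR: 000000001111

Burst at position 8, length 4


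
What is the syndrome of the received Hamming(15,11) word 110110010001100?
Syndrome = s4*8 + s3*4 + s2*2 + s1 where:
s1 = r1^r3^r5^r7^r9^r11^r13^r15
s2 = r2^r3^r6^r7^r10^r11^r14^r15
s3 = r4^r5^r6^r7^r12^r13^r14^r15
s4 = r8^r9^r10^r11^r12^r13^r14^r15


s1=1, s2=1, s3=0, s4=1

Syndrome = 11 (error at position 11)


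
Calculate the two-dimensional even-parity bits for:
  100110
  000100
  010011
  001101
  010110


Row parities: 11111
Column parities: 101010

Row P: 11111, Col P: 101010, Corner: 1


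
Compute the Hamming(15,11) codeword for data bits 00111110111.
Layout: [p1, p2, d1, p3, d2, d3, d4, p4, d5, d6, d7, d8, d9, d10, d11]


Parity bits: p1=1, p2=0, p3=1, p4=0

100101101110111


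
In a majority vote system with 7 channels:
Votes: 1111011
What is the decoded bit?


Ones: 6 out of 7
Threshold: 4

1 (6/7 voted 1)


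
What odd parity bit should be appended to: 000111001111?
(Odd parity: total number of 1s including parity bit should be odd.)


Number of 1s in data: 7
Parity bit: 0

0


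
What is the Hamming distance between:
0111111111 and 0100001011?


XOR: 0011110100
Count of 1s: 5

5


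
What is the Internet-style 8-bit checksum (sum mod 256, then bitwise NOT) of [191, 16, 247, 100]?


Sum = 554 mod 256 = 42
Complement = 213

213


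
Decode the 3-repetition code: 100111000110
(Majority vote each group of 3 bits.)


Groups: 100, 111, 000, 110
Majority votes: 0101

0101


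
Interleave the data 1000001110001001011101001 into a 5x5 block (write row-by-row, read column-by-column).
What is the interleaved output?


Matrix:
  10000
  01110
  00100
  10111
  01001
Read columns: 1001001001011100101000011

1001001001011100101000011


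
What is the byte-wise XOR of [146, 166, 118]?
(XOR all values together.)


XOR chain: 146 ^ 166 ^ 118 = 66

66


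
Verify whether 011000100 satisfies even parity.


Number of 1s: 3

No, parity error (3 ones)


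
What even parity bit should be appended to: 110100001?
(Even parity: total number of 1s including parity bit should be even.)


Number of 1s in data: 4
Parity bit: 0

0


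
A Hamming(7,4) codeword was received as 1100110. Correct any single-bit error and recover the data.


Syndrome = 0: no error detected

Data: 0110 (no errors)


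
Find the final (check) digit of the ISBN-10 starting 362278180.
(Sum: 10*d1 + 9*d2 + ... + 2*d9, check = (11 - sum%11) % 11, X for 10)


Weighted sum: 224
224 mod 11 = 4

Check digit: 7


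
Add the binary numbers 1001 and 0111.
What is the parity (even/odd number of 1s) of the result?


1001 = 9
0111 = 7
Sum = 16 = 10000
1s count = 1

odd parity (1 ones in 10000)


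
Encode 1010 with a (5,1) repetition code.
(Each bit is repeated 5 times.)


Each bit -> 5 copies

11111000001111100000


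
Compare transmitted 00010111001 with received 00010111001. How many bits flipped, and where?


XOR: 00000000000

0 errors (received matches sent)


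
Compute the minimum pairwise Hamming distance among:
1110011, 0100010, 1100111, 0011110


Comparing all pairs, minimum distance: 2
Can detect 1 errors, correct 0 errors

2


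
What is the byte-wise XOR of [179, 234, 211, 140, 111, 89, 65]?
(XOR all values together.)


XOR chain: 179 ^ 234 ^ 211 ^ 140 ^ 111 ^ 89 ^ 65 = 113

113


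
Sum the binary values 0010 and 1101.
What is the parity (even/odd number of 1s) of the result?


0010 = 2
1101 = 13
Sum = 15 = 1111
1s count = 4

even parity (4 ones in 1111)


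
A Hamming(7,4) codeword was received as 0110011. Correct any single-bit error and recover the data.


Syndrome = 0: no error detected

Data: 1011 (no errors)


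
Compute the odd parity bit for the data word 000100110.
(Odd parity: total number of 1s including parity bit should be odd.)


Number of 1s in data: 3
Parity bit: 0

0


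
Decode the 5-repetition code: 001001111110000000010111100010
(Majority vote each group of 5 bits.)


Groups: 00100, 11111, 10000, 00001, 01111, 00010
Majority votes: 010010

010010


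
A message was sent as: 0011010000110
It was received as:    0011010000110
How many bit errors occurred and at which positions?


XOR: 0000000000000

0 errors (received matches sent)


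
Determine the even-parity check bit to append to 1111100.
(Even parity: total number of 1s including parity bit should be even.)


Number of 1s in data: 5
Parity bit: 1

1


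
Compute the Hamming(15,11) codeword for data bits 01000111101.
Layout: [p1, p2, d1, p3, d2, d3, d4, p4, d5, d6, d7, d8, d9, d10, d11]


Parity bits: p1=0, p2=1, p3=0, p4=1

010010010111101


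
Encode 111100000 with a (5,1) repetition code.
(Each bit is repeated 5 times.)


Each bit -> 5 copies

111111111111111111110000000000000000000000000


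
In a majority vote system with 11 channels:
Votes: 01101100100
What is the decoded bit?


Ones: 5 out of 11
Threshold: 6

0 (5/11 voted 1)


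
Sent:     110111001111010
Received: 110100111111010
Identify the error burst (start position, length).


XOR: 000011110000000

Burst at position 4, length 4


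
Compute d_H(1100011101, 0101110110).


XOR: 1001101011
Count of 1s: 6

6


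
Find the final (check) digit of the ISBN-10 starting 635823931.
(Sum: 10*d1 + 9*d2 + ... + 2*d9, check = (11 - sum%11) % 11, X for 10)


Weighted sum: 257
257 mod 11 = 4

Check digit: 7


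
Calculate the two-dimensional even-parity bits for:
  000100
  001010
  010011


Row parities: 101
Column parities: 011101

Row P: 101, Col P: 011101, Corner: 0


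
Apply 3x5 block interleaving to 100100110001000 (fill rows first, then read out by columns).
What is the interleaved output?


Matrix:
  10010
  01100
  01000
Read columns: 100011010100000

100011010100000


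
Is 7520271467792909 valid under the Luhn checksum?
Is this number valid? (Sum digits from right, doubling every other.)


Luhn sum = 77
77 mod 10 = 7

Invalid (Luhn sum mod 10 = 7)


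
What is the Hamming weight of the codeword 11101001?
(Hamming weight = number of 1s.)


Counting 1s in 11101001

5


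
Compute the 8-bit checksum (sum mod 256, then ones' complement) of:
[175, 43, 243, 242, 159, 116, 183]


Sum = 1161 mod 256 = 137
Complement = 118

118


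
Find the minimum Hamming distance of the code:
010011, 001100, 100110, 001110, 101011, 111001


Comparing all pairs, minimum distance: 1
Can detect 0 errors, correct 0 errors

1


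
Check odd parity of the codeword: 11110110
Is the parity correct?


Number of 1s: 6

No, parity error (6 ones)


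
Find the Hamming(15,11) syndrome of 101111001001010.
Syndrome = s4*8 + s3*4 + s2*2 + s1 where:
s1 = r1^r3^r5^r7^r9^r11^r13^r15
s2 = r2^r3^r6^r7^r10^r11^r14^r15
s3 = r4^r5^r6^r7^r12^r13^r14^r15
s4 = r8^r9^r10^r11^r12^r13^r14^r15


s1=0, s2=1, s3=1, s4=1

Syndrome = 14 (error at position 14)


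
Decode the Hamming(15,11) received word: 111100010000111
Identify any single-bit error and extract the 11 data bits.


Syndrome = 0: no error detected

Data: 10000000111 (no errors)


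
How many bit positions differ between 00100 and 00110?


XOR: 00010
Count of 1s: 1

1


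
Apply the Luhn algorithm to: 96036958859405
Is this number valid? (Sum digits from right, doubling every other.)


Luhn sum = 69
69 mod 10 = 9

Invalid (Luhn sum mod 10 = 9)


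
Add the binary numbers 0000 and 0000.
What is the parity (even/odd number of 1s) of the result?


0000 = 0
0000 = 0
Sum = 0 = 0
1s count = 0

even parity (0 ones in 0)


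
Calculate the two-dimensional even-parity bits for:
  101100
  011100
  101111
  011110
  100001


Row parities: 11100
Column parities: 100000

Row P: 11100, Col P: 100000, Corner: 1


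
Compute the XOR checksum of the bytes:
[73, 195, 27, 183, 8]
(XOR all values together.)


XOR chain: 73 ^ 195 ^ 27 ^ 183 ^ 8 = 46

46


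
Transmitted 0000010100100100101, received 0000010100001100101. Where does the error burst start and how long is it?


XOR: 0000000000101000000

Burst at position 10, length 3


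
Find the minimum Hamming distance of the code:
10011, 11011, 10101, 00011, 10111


Comparing all pairs, minimum distance: 1
Can detect 0 errors, correct 0 errors

1


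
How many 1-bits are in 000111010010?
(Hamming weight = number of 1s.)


Counting 1s in 000111010010

5


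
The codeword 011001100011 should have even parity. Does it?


Number of 1s: 6

Yes, parity is correct (6 ones)


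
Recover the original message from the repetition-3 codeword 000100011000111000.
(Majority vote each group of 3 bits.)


Groups: 000, 100, 011, 000, 111, 000
Majority votes: 001010

001010


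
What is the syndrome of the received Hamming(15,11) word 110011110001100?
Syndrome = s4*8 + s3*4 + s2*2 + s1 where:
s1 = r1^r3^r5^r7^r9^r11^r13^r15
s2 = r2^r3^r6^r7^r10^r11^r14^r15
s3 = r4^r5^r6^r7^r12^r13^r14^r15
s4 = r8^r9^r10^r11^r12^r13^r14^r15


s1=0, s2=1, s3=1, s4=1

Syndrome = 14 (error at position 14)


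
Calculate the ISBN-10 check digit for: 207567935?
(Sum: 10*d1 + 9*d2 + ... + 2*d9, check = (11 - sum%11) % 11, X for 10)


Weighted sum: 237
237 mod 11 = 6

Check digit: 5


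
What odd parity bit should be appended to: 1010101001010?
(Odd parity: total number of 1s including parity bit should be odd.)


Number of 1s in data: 6
Parity bit: 1

1


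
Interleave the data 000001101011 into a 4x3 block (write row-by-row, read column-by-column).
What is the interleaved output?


Matrix:
  000
  001
  101
  011
Read columns: 001000010111

001000010111


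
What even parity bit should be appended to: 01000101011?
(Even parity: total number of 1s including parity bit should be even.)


Number of 1s in data: 5
Parity bit: 1

1


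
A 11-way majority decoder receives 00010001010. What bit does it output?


Ones: 3 out of 11
Threshold: 6

0 (3/11 voted 1)


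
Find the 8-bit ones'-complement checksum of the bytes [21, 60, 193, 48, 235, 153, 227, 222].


Sum = 1159 mod 256 = 135
Complement = 120

120


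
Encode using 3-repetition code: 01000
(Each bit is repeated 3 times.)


Each bit -> 3 copies

000111000000000


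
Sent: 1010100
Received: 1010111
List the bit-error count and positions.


XOR: 0000011

2 error(s) at position(s): 5, 6


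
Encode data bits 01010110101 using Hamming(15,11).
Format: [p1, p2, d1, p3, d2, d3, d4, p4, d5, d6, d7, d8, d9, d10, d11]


Parity bits: p1=1, p2=0, p3=0, p4=0

100010100110101


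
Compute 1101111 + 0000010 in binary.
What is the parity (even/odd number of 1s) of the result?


1101111 = 111
0000010 = 2
Sum = 113 = 1110001
1s count = 4

even parity (4 ones in 1110001)


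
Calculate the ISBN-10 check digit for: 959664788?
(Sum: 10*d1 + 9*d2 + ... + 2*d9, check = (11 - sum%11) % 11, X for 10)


Weighted sum: 373
373 mod 11 = 10

Check digit: 1


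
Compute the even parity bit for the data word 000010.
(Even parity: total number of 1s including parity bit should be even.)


Number of 1s in data: 1
Parity bit: 1

1


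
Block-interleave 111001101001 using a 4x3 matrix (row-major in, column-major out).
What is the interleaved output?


Matrix:
  111
  001
  101
  001
Read columns: 101010001111

101010001111


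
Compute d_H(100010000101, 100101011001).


XOR: 000111011100
Count of 1s: 6

6


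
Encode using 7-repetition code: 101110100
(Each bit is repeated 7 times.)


Each bit -> 7 copies

111111100000001111111111111111111110000000111111100000000000000


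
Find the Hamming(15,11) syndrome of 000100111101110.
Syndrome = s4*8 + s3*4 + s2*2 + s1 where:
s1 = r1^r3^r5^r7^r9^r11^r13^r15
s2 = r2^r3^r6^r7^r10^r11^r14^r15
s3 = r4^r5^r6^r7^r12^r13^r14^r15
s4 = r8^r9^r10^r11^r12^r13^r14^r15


s1=1, s2=1, s3=1, s4=0

Syndrome = 7 (error at position 7)


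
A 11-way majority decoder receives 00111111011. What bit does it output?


Ones: 8 out of 11
Threshold: 6

1 (8/11 voted 1)


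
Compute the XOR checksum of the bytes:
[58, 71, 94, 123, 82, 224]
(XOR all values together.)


XOR chain: 58 ^ 71 ^ 94 ^ 123 ^ 82 ^ 224 = 234

234


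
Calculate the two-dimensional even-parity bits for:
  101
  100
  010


Row parities: 011
Column parities: 011

Row P: 011, Col P: 011, Corner: 0


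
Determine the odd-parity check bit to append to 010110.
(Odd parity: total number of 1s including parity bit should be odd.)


Number of 1s in data: 3
Parity bit: 0

0


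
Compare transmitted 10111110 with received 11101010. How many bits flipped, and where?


XOR: 01010100

3 error(s) at position(s): 1, 3, 5


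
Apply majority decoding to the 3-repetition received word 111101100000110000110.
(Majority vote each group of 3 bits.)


Groups: 111, 101, 100, 000, 110, 000, 110
Majority votes: 1100101

1100101


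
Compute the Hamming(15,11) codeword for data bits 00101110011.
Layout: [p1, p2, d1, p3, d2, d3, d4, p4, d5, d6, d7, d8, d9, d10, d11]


Parity bits: p1=1, p2=1, p3=1, p4=1

110101011110011


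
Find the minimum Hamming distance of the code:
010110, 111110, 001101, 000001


Comparing all pairs, minimum distance: 2
Can detect 1 errors, correct 0 errors

2


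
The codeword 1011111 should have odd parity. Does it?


Number of 1s: 6

No, parity error (6 ones)


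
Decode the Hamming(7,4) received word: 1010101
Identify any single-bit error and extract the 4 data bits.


Syndrome = 0: no error detected

Data: 1101 (no errors)


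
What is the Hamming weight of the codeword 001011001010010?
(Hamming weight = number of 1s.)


Counting 1s in 001011001010010

6


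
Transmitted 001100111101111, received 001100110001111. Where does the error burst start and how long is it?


XOR: 000000001100000

Burst at position 8, length 2


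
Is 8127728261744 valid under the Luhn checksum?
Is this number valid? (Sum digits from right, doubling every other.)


Luhn sum = 67
67 mod 10 = 7

Invalid (Luhn sum mod 10 = 7)


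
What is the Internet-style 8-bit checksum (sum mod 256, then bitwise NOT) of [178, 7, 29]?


Sum = 214 mod 256 = 214
Complement = 41

41


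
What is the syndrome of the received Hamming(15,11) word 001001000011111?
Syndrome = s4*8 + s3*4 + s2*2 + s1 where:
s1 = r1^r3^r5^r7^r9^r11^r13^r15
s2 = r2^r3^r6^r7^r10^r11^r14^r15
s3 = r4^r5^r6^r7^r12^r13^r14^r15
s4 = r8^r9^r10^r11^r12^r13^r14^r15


s1=0, s2=1, s3=1, s4=1

Syndrome = 14 (error at position 14)


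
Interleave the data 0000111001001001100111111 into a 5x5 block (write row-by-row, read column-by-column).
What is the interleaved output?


Matrix:
  00001
  11001
  00100
  11001
  11111
Read columns: 0101101011001010000111011

0101101011001010000111011


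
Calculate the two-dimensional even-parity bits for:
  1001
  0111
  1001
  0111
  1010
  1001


Row parities: 010100
Column parities: 0011

Row P: 010100, Col P: 0011, Corner: 0


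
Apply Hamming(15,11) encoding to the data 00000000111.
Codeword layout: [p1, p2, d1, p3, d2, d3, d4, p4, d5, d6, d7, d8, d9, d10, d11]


Parity bits: p1=0, p2=0, p3=1, p4=1

000100010000111


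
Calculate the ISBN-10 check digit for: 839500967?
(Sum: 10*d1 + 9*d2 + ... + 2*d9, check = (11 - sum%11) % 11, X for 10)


Weighted sum: 282
282 mod 11 = 7

Check digit: 4


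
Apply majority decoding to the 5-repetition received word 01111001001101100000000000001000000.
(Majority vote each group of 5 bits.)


Groups: 01111, 00100, 11011, 00000, 00000, 00010, 00000
Majority votes: 1010000

1010000


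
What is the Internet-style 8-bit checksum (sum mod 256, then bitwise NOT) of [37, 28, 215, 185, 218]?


Sum = 683 mod 256 = 171
Complement = 84

84


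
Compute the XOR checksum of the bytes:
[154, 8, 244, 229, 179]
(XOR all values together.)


XOR chain: 154 ^ 8 ^ 244 ^ 229 ^ 179 = 48

48


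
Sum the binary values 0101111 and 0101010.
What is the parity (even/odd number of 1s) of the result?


0101111 = 47
0101010 = 42
Sum = 89 = 1011001
1s count = 4

even parity (4 ones in 1011001)


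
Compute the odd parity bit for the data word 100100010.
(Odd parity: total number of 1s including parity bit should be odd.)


Number of 1s in data: 3
Parity bit: 0

0


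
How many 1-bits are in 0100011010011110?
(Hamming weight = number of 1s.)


Counting 1s in 0100011010011110

8


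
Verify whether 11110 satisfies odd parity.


Number of 1s: 4

No, parity error (4 ones)


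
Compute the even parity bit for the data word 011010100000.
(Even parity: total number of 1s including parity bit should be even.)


Number of 1s in data: 4
Parity bit: 0

0


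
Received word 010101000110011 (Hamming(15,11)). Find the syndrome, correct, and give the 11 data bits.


Syndrome = 0: no error detected

Data: 00100110011 (no errors)


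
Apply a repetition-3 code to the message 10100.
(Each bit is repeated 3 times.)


Each bit -> 3 copies

111000111000000


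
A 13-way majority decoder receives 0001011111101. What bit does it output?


Ones: 8 out of 13
Threshold: 7

1 (8/13 voted 1)


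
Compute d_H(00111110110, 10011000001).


XOR: 10100110111
Count of 1s: 7

7


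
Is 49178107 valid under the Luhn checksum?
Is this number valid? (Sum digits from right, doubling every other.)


Luhn sum = 41
41 mod 10 = 1

Invalid (Luhn sum mod 10 = 1)


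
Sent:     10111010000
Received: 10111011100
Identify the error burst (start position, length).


XOR: 00000001100

Burst at position 7, length 2


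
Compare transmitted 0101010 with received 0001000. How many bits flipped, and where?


XOR: 0100010

2 error(s) at position(s): 1, 5


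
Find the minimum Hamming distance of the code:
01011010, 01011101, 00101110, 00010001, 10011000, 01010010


Comparing all pairs, minimum distance: 1
Can detect 0 errors, correct 0 errors

1


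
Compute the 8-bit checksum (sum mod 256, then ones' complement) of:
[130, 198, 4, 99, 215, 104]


Sum = 750 mod 256 = 238
Complement = 17

17


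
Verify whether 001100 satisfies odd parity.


Number of 1s: 2

No, parity error (2 ones)


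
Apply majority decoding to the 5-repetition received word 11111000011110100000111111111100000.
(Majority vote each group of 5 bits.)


Groups: 11111, 00001, 11101, 00000, 11111, 11111, 00000
Majority votes: 1010110

1010110


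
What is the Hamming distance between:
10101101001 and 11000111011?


XOR: 01101010010
Count of 1s: 5

5


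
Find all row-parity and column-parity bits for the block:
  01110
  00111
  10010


Row parities: 110
Column parities: 11011

Row P: 110, Col P: 11011, Corner: 0


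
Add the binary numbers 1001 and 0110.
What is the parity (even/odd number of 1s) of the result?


1001 = 9
0110 = 6
Sum = 15 = 1111
1s count = 4

even parity (4 ones in 1111)


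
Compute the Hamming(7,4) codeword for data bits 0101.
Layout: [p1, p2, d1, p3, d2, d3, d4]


Parity bits: p1=0, p2=1, p3=0

0100101


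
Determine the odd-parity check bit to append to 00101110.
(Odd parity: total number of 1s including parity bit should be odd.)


Number of 1s in data: 4
Parity bit: 1

1


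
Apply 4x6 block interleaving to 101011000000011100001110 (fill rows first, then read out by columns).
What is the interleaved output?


Matrix:
  101011
  000000
  011100
  001110
Read columns: 100000101011001110011000

100000101011001110011000


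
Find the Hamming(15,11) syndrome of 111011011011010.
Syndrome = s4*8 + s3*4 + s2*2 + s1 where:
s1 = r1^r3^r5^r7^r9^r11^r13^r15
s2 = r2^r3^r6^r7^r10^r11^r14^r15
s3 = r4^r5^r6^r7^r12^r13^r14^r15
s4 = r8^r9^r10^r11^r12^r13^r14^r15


s1=1, s2=1, s3=0, s4=1

Syndrome = 11 (error at position 11)


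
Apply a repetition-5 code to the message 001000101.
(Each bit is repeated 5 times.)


Each bit -> 5 copies

000000000011111000000000000000111110000011111


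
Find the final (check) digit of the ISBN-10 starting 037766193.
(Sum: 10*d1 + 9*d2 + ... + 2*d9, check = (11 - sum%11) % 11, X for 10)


Weighted sum: 235
235 mod 11 = 4

Check digit: 7


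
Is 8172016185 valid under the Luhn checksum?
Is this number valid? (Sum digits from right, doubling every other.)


Luhn sum = 32
32 mod 10 = 2

Invalid (Luhn sum mod 10 = 2)


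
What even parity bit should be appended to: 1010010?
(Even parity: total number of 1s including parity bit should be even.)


Number of 1s in data: 3
Parity bit: 1

1


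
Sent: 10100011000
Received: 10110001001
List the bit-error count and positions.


XOR: 00010010001

3 error(s) at position(s): 3, 6, 10


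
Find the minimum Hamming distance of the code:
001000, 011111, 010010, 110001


Comparing all pairs, minimum distance: 3
Can detect 2 errors, correct 1 errors

3


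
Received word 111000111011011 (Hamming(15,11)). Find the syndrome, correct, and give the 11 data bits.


Syndrome = 0: no error detected

Data: 10011011011 (no errors)


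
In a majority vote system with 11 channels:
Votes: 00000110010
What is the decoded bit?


Ones: 3 out of 11
Threshold: 6

0 (3/11 voted 1)


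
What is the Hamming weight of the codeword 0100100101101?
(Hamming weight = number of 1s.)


Counting 1s in 0100100101101

6


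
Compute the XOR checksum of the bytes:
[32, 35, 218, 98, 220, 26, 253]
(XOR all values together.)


XOR chain: 32 ^ 35 ^ 218 ^ 98 ^ 220 ^ 26 ^ 253 = 128

128


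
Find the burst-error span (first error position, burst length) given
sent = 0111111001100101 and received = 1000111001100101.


XOR: 1111000000000000

Burst at position 0, length 4


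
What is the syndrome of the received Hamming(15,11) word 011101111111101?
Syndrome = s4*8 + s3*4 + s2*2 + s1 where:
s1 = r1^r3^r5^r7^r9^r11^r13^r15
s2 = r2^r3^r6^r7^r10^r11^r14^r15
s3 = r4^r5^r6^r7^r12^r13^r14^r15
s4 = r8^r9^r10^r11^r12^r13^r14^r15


s1=0, s2=1, s3=0, s4=1

Syndrome = 10 (error at position 10)


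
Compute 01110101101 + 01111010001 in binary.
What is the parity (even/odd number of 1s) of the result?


01110101101 = 941
01111010001 = 977
Sum = 1918 = 11101111110
1s count = 9

odd parity (9 ones in 11101111110)


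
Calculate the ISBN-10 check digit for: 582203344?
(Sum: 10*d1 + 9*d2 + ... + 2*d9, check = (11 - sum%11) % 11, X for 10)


Weighted sum: 199
199 mod 11 = 1

Check digit: X


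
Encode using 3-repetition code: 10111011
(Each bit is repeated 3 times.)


Each bit -> 3 copies

111000111111111000111111


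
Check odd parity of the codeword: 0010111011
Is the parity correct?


Number of 1s: 6

No, parity error (6 ones)


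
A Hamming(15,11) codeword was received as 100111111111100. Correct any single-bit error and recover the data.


Syndrome = 0: no error detected

Data: 01111111100 (no errors)


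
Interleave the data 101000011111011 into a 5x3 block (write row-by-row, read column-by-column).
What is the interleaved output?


Matrix:
  101
  000
  011
  111
  011
Read columns: 100100011110111

100100011110111


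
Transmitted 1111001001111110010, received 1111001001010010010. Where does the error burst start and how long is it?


XOR: 0000000000101100000

Burst at position 10, length 4


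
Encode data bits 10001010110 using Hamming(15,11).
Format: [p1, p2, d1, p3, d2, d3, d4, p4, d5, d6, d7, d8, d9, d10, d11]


Parity bits: p1=0, p2=1, p3=0, p4=0

011000001010110


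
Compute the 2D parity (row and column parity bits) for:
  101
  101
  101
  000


Row parities: 0000
Column parities: 101

Row P: 0000, Col P: 101, Corner: 0


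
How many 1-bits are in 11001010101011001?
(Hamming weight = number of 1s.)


Counting 1s in 11001010101011001

9


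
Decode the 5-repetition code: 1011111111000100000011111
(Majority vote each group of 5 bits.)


Groups: 10111, 11111, 00010, 00000, 11111
Majority votes: 11001

11001


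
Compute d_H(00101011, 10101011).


XOR: 10000000
Count of 1s: 1

1


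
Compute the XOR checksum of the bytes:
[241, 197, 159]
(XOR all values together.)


XOR chain: 241 ^ 197 ^ 159 = 171

171


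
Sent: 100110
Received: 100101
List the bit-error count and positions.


XOR: 000011

2 error(s) at position(s): 4, 5


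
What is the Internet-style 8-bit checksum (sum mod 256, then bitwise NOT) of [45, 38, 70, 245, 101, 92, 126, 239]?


Sum = 956 mod 256 = 188
Complement = 67

67


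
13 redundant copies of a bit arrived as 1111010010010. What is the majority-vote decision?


Ones: 7 out of 13
Threshold: 7

1 (7/13 voted 1)


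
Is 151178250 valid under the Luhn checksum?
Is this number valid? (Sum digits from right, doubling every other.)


Luhn sum = 22
22 mod 10 = 2

Invalid (Luhn sum mod 10 = 2)


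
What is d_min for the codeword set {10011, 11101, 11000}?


Comparing all pairs, minimum distance: 2
Can detect 1 errors, correct 0 errors

2


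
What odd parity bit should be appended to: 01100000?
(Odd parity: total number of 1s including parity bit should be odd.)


Number of 1s in data: 2
Parity bit: 1

1


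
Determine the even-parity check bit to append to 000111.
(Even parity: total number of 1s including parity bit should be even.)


Number of 1s in data: 3
Parity bit: 1

1


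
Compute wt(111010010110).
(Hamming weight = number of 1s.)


Counting 1s in 111010010110

7


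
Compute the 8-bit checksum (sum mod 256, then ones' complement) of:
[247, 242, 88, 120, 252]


Sum = 949 mod 256 = 181
Complement = 74

74


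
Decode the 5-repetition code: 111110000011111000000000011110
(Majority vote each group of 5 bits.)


Groups: 11111, 00000, 11111, 00000, 00000, 11110
Majority votes: 101001

101001


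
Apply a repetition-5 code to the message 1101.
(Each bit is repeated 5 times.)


Each bit -> 5 copies

11111111110000011111


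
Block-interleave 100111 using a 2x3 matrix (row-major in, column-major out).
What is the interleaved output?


Matrix:
  100
  111
Read columns: 110101

110101


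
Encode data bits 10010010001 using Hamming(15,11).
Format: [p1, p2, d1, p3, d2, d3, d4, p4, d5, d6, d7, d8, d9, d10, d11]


Parity bits: p1=0, p2=0, p3=0, p4=0

001000100010001


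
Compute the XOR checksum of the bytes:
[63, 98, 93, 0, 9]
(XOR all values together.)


XOR chain: 63 ^ 98 ^ 93 ^ 0 ^ 9 = 9

9


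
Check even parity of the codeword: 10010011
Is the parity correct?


Number of 1s: 4

Yes, parity is correct (4 ones)


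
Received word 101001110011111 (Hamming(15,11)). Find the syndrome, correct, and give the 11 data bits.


Syndrome = 0: no error detected

Data: 10110011111 (no errors)


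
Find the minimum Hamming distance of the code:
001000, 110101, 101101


Comparing all pairs, minimum distance: 2
Can detect 1 errors, correct 0 errors

2


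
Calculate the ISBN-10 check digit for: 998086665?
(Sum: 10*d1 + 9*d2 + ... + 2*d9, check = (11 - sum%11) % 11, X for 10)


Weighted sum: 365
365 mod 11 = 2

Check digit: 9


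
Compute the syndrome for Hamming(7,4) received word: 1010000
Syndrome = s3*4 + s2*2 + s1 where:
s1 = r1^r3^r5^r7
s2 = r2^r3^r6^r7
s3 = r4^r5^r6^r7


s1=0, s2=1, s3=0

Syndrome = 2 (error at position 2)


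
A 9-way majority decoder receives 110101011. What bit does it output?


Ones: 6 out of 9
Threshold: 5

1 (6/9 voted 1)


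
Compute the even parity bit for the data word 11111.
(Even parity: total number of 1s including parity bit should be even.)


Number of 1s in data: 5
Parity bit: 1

1


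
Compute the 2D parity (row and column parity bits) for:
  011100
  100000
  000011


Row parities: 110
Column parities: 111111

Row P: 110, Col P: 111111, Corner: 0


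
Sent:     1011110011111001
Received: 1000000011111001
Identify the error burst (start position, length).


XOR: 0011110000000000

Burst at position 2, length 4


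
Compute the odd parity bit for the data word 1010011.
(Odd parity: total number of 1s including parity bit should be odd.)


Number of 1s in data: 4
Parity bit: 1

1


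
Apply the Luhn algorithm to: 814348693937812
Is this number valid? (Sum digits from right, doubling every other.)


Luhn sum = 78
78 mod 10 = 8

Invalid (Luhn sum mod 10 = 8)


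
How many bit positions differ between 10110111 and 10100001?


XOR: 00010110
Count of 1s: 3

3


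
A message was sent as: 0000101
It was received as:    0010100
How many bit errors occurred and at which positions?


XOR: 0010001

2 error(s) at position(s): 2, 6


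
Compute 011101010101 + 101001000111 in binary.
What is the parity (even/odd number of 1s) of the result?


011101010101 = 1877
101001000111 = 2631
Sum = 4508 = 1000110011100
1s count = 6

even parity (6 ones in 1000110011100)


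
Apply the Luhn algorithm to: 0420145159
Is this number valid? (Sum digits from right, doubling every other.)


Luhn sum = 26
26 mod 10 = 6

Invalid (Luhn sum mod 10 = 6)


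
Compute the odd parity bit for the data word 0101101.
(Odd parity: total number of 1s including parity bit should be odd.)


Number of 1s in data: 4
Parity bit: 1

1


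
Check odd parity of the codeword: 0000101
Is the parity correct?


Number of 1s: 2

No, parity error (2 ones)


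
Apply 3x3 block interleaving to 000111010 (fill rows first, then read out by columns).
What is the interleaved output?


Matrix:
  000
  111
  010
Read columns: 010011010

010011010


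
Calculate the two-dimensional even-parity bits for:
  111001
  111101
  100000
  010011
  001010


Row parities: 01110
Column parities: 111101

Row P: 01110, Col P: 111101, Corner: 1


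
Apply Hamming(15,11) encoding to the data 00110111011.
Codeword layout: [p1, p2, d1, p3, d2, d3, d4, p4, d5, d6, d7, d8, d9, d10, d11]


Parity bits: p1=1, p2=0, p3=1, p4=1

100101110111011


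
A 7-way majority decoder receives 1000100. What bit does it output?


Ones: 2 out of 7
Threshold: 4

0 (2/7 voted 1)


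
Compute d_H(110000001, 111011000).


XOR: 001011001
Count of 1s: 4

4


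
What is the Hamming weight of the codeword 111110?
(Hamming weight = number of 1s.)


Counting 1s in 111110

5


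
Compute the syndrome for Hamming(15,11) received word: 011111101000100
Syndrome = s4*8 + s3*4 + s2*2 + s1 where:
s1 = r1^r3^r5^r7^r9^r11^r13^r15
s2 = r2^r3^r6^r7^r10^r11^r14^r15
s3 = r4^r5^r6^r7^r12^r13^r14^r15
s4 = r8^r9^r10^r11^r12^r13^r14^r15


s1=1, s2=0, s3=1, s4=0

Syndrome = 5 (error at position 5)


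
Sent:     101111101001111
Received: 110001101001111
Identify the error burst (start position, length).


XOR: 011110000000000

Burst at position 1, length 4


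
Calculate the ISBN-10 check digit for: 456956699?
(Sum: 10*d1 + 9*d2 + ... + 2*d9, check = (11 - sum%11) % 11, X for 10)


Weighted sum: 325
325 mod 11 = 6

Check digit: 5


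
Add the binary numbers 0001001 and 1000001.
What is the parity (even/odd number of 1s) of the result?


0001001 = 9
1000001 = 65
Sum = 74 = 1001010
1s count = 3

odd parity (3 ones in 1001010)


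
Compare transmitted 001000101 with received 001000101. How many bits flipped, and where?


XOR: 000000000

0 errors (received matches sent)


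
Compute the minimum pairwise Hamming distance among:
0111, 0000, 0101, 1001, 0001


Comparing all pairs, minimum distance: 1
Can detect 0 errors, correct 0 errors

1


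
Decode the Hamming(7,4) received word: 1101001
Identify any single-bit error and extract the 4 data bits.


Syndrome = 0: no error detected

Data: 0001 (no errors)


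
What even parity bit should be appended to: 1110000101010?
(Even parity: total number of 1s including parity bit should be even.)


Number of 1s in data: 6
Parity bit: 0

0


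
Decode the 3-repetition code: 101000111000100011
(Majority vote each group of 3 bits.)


Groups: 101, 000, 111, 000, 100, 011
Majority votes: 101001

101001


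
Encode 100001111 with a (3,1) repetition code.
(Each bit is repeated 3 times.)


Each bit -> 3 copies

111000000000000111111111111


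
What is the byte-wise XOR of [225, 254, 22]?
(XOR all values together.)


XOR chain: 225 ^ 254 ^ 22 = 9

9


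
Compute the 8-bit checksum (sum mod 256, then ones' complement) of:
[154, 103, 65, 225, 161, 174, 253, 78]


Sum = 1213 mod 256 = 189
Complement = 66

66


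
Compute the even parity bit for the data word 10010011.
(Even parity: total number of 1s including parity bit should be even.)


Number of 1s in data: 4
Parity bit: 0

0


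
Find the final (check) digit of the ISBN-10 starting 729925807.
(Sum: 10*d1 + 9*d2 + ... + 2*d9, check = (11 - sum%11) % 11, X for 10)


Weighted sum: 306
306 mod 11 = 9

Check digit: 2


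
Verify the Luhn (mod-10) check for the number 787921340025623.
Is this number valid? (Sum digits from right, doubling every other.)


Luhn sum = 61
61 mod 10 = 1

Invalid (Luhn sum mod 10 = 1)


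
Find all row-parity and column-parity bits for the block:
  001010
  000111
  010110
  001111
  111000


Row parities: 01101
Column parities: 101100

Row P: 01101, Col P: 101100, Corner: 1


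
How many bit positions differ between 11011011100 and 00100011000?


XOR: 11111000100
Count of 1s: 6

6


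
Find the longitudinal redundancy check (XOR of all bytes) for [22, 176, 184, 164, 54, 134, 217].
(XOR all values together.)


XOR chain: 22 ^ 176 ^ 184 ^ 164 ^ 54 ^ 134 ^ 217 = 211

211


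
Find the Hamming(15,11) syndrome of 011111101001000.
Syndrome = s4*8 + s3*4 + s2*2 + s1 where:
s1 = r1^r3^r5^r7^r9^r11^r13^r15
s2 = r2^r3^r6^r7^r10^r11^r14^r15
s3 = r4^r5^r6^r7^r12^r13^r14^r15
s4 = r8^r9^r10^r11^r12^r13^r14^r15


s1=0, s2=0, s3=1, s4=0

Syndrome = 4 (error at position 4)


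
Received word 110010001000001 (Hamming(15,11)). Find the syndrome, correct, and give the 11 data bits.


Syndrome = 0: no error detected

Data: 01001000001 (no errors)


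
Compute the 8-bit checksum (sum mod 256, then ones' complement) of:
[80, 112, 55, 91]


Sum = 338 mod 256 = 82
Complement = 173

173


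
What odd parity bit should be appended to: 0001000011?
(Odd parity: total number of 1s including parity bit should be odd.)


Number of 1s in data: 3
Parity bit: 0

0


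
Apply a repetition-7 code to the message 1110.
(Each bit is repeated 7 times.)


Each bit -> 7 copies

1111111111111111111110000000


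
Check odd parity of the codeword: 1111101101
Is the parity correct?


Number of 1s: 8

No, parity error (8 ones)


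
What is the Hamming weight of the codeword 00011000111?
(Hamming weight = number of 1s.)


Counting 1s in 00011000111

5


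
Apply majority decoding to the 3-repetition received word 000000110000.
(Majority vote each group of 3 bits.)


Groups: 000, 000, 110, 000
Majority votes: 0010

0010


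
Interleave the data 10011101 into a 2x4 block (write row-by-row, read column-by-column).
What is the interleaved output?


Matrix:
  1001
  1101
Read columns: 11010011

11010011


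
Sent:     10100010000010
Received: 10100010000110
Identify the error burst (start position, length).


XOR: 00000000000100

Burst at position 11, length 1


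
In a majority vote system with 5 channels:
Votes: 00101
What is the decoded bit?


Ones: 2 out of 5
Threshold: 3

0 (2/5 voted 1)


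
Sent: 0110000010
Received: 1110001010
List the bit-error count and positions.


XOR: 1000001000

2 error(s) at position(s): 0, 6


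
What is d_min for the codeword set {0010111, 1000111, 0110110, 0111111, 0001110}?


Comparing all pairs, minimum distance: 2
Can detect 1 errors, correct 0 errors

2


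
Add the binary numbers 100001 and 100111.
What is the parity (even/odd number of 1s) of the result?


100001 = 33
100111 = 39
Sum = 72 = 1001000
1s count = 2

even parity (2 ones in 1001000)


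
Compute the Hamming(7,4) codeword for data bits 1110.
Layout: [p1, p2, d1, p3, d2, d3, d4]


Parity bits: p1=0, p2=0, p3=0

0010110


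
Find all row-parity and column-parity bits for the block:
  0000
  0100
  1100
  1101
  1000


Row parities: 01011
Column parities: 1101

Row P: 01011, Col P: 1101, Corner: 1


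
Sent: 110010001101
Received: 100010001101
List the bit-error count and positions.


XOR: 010000000000

1 error(s) at position(s): 1


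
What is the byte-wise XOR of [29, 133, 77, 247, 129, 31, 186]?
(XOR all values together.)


XOR chain: 29 ^ 133 ^ 77 ^ 247 ^ 129 ^ 31 ^ 186 = 6

6


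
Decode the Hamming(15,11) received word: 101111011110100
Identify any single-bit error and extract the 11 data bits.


Syndrome = 8: error at position 8

Data: 11101110100 (corrected bit 8)


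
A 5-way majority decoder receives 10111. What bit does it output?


Ones: 4 out of 5
Threshold: 3

1 (4/5 voted 1)


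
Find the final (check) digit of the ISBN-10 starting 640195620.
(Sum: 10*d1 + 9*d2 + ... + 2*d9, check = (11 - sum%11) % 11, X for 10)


Weighted sum: 212
212 mod 11 = 3

Check digit: 8


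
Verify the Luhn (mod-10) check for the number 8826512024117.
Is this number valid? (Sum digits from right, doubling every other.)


Luhn sum = 49
49 mod 10 = 9

Invalid (Luhn sum mod 10 = 9)


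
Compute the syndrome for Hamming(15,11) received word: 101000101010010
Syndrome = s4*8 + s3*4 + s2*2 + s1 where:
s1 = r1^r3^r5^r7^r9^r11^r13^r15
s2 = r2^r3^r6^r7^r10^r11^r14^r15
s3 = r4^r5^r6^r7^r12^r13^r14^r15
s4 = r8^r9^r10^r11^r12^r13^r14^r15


s1=1, s2=0, s3=0, s4=1

Syndrome = 9 (error at position 9)


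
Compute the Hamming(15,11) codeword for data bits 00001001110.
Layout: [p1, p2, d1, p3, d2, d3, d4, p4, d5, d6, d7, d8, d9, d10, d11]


Parity bits: p1=0, p2=1, p3=1, p4=0

010100001001110


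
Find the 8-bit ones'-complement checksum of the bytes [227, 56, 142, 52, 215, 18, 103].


Sum = 813 mod 256 = 45
Complement = 210

210


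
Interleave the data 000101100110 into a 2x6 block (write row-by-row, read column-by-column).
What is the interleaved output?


Matrix:
  000101
  100110
Read columns: 010000110110

010000110110


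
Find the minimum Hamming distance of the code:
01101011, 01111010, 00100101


Comparing all pairs, minimum distance: 2
Can detect 1 errors, correct 0 errors

2


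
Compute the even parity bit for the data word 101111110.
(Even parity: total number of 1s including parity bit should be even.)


Number of 1s in data: 7
Parity bit: 1

1


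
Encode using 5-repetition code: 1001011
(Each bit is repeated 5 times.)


Each bit -> 5 copies

11111000000000011111000001111111111
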